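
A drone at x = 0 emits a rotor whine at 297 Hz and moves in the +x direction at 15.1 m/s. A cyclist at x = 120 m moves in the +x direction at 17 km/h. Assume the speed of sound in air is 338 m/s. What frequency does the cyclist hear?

17 km/h = 4.722 m/s.
The observer lies on the +x side, so the source is heading toward the observer and the observer is heading away from the source.
General Doppler shift: f' = f · (v − v_o)/(v − v_s).
f' = 297 × (338 − 4.722)/(338 − 15.1) = 297 × 333.28/322.9 ≈ 307 Hz.

307 Hz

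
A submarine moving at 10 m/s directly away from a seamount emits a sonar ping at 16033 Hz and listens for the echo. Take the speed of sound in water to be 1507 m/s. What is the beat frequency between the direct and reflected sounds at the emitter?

211 Hz

The seamount receives the sound from a moving source: f₁ = f₀ · v/(v + v_e) = 16033 × 1507/1517 ≈ 15927 Hz.
On the return leg the submarine is a moving observer: f₂ = f₁ · (v − v_e)/v = 15927 × 1497/1507 ≈ 15822 Hz.
Beat against the emitted tone: |f₂ − f₀| = 2v_e·f₀/(v + v_e) = 2 × 10 × 16033/1517 ≈ 211 Hz.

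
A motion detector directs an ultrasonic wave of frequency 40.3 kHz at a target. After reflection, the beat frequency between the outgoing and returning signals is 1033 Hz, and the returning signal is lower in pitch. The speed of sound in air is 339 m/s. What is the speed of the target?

Double Doppler shift off a moving reflector: f₂ = f₀ · (v + u)/(v − u) (u > 0 toward emitter).
Returning signal is lower, so f₂ = f₀ − Δf = 40300 − 1033 = 39267 Hz.
Rearranging, u = v · (f₂ − f₀)/(f₂ + f₀) = 339 × -1033/79567 ≈ -4.4 m/s.
So the target is moving at 4.4 m/s away from the emitter.

4.4 m/s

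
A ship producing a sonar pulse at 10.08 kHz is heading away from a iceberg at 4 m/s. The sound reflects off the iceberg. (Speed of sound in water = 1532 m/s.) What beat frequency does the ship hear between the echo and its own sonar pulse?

52.5 Hz

The iceberg receives the sound from a moving source: f₁ = f₀ · v/(v + v_e) = 10.08 × 1532/1536 ≈ 10.0538 kHz.
On the return leg the ship is a moving observer: f₂ = f₁ · (v − v_e)/v = 10.0538 × 1528/1532 ≈ 10.0275 kHz.
Equivalently f₂ = f₀ · (v − v_e)/(v + v_e).
Beat against the emitted tone (with f₀ = 10080 Hz): |f₂ − f₀| = 2v_e·f₀/(v + v_e) = 2 × 4 × 10080/1536 ≈ 52.5 Hz.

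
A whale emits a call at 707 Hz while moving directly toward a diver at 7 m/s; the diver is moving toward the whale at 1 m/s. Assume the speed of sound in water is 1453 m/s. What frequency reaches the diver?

With source approaching and observer approaching, f' = f · (v + v_o)/(v − v_s).
f' = 707 × (1453 + 1)/(1453 − 7) = 707 × 1454/1446 ≈ 711 Hz.

711 Hz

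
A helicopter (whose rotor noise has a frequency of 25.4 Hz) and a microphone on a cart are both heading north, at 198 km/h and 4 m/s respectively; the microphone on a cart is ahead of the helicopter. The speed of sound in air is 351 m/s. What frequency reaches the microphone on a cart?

29.8 Hz

198 km/h = 55 m/s.
The microphone on a cart is ahead, so the helicopter is moving toward it while the microphone on a cart is moving away from the helicopter.
With source approaching and observer receding, f' = f · (v − v_o)/(v − v_s).
f' = 25.4 × (351 − 4)/(351 − 55) = 25.4 × 347/296 ≈ 29.8 Hz.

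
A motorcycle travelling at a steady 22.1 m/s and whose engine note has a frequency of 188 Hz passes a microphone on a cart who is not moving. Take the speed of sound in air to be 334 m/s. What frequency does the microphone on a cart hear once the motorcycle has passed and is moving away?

Receding: f₂ = f · v/(v + v_s) = 188 × 334/356.1 ≈ 176 Hz.

176 Hz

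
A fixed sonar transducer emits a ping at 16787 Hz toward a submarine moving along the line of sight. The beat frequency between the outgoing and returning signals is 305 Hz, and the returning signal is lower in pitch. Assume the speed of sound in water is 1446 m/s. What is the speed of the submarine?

13.3 m/s

Double Doppler shift off a moving reflector: f₂ = f₀ · (v + u)/(v − u) (u > 0 toward emitter).
Returning signal is lower, so f₂ = f₀ − Δf = 16787 − 305 = 16482 Hz.
Rearranging, u = v · (f₂ − f₀)/(f₂ + f₀) = 1446 × -305/33269 ≈ -13.3 m/s.
So the submarine is moving at 13.3 m/s away from the emitter.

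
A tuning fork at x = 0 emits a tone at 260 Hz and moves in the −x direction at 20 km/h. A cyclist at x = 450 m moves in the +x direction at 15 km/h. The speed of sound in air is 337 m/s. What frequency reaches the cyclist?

253 Hz

20 km/h = 5.556 m/s; 15 km/h = 4.167 m/s.
The observer lies on the +x side, so the source is heading away from the observer and the observer is heading away from the source.
Both move, so f' = f · (v − v_o)/(v + v_s).
f' = 260 × (337 − 4.167)/(337 + 5.556) = 260 × 332.83/342.56 ≈ 253 Hz.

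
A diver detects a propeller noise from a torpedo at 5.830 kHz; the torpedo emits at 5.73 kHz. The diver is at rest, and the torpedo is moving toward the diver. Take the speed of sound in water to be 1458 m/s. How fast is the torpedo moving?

25 m/s

f' = f · v/(v − v_s) ⇒ v_s = v · |1 − f/f'|.
v_s = 1458 × |1 − 5.73/5.830| = 1458 × 0.01715 ≈ 25 m/s.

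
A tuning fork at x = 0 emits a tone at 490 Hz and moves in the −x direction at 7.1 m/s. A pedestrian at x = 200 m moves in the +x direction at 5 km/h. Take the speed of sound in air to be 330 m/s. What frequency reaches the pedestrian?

478 Hz

5 km/h = 1.389 m/s.
The observer lies on the +x side, so the source is heading away from the observer and the observer is heading away from the source.
With source receding and observer receding, f' = f · (v − v_o)/(v + v_s).
f' = 490 × (330 − 1.389)/(330 + 7.1) = 490 × 328.61/337.1 ≈ 478 Hz.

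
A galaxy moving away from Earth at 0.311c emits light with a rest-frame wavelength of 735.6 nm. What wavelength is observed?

Relativistic Doppler for wavelength: λ' = λ₀ · √((1 + β)/(1 − β)).
λ' = 735.6 × √(1.3110/0.6890) = 735.6 × 1.37940 ≈ 1014.7 nm.

1014.7 nm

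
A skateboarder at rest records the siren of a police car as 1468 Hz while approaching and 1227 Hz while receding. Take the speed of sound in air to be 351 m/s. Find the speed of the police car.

f₁/f₂ = (v + v_s)/(v − v_s), so v_s = v · (f₁ − f₂)/(f₁ + f₂).
v_s = 351 × (1468 − 1227)/(1468 + 1227) = 351 × 241/2695 ≈ 31 m/s.

31 m/s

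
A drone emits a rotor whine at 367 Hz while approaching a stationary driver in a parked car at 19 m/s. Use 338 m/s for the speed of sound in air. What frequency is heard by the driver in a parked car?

Moving source, stationary observer: f' = f · v/(v − v_s) since the source is approaching.
f' = 367 × 338/(338 − 19) = 367 × 338/319 ≈ 389 Hz.

389 Hz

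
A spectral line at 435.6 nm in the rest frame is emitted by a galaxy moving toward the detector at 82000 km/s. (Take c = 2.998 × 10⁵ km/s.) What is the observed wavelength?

329.0 nm

β = v/c = 82000/299800 = 0.2735.
Relativistic Doppler for wavelength: λ' = λ₀ · √((1 − β)/(1 + β)).
λ' = 435.6 × √(0.7265/1.2735) = 435.6 × 0.75529 ≈ 329.0 nm.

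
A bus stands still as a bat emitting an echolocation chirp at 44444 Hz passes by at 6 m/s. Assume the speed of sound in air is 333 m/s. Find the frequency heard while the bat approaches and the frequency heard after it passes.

Approaching: f₁ = f · v/(v − v_s) = 44444 × 333/327 ≈ 45259 Hz.
Receding: f₂ = f · v/(v + v_s) = 44444 × 333/339 ≈ 43657 Hz.

45259 Hz approaching; 43657 Hz receding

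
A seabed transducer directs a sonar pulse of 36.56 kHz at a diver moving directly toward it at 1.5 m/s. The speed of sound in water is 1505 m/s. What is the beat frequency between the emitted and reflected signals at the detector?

At the diver (a moving observer), f₁ = f₀ · (v + u)/v = 36.56 × 1506.5/1505 ≈ 36.5964 kHz.
The reflection then acts as a moving source: f₂ = f₁ · v/(v − u) ≈ 36.6329 kHz.
Beat frequency (with f₀ = 36560 Hz): |f₂ − f₀| = 2u·f₀/(v − u) = 2 × 1.5 × 36560/1503.5 ≈ 73 Hz.

73 Hz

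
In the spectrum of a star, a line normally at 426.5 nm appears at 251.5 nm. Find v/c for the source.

0.484c

λ'/λ₀ = 0.5897 < 1 (blueshift), so the source is approaching.
λ'/λ₀ = √((1 − β)/(1 + β)) for an approaching source ⇒ β = (1 − r²)/(1 + r²) with r = λ'/λ₀.
β = (1 − 0.3477)/(1 + 0.3477) ≈ 0.484.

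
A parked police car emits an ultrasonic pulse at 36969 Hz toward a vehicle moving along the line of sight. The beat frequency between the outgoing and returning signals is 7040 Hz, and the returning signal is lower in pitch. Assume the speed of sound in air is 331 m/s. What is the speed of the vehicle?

Double Doppler shift off a moving reflector: f₂ = f₀ · (v + u)/(v − u) (u > 0 toward emitter).
Returning signal is lower, so f₂ = f₀ − Δf = 36969 − 7040 = 29929 Hz.
Rearranging, u = v · (f₂ − f₀)/(f₂ + f₀) = 331 × -7040/66898 ≈ -35 m/s.
So the vehicle is moving at 35 m/s away from the emitter.

35 m/s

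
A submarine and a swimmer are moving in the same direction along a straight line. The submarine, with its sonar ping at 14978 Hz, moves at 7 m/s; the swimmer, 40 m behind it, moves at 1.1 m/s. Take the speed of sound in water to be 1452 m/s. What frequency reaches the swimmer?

14917 Hz

The swimmer is behind, so the submarine is moving away from it while the swimmer is moving toward the submarine.
Both move, so f' = f · (v + v_o)/(v + v_s).
f' = 14978 × (1452 + 1.1)/(1452 + 7) = 14978 × 1453.1/1459 ≈ 14917 Hz.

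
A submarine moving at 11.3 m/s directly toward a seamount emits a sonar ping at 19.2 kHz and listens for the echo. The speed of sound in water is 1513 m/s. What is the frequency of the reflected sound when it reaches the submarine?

The seamount receives the sound from a moving source: f₁ = f₀ · v/(v − v_e) = 19.2 × 1513/1501.7 ≈ 19.34 kHz.
On the return leg the submarine is a moving observer: f₂ = f₁ · (v + v_e)/v = 19.34 × 1524.3/1513 ≈ 19.49 kHz.

19.49 kHz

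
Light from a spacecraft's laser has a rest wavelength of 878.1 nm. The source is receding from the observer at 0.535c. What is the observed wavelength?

1595.4 nm

Relativistic Doppler for wavelength: λ' = λ₀ · √((1 + β)/(1 − β)).
λ' = 878.1 × √(1.5350/0.4650) = 878.1 × 1.81689 ≈ 1595.4 nm.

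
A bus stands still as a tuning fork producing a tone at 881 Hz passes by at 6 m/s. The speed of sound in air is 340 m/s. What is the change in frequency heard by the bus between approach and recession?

Approaching: f₁ = f · v/(v − v_s) = 881 × 340/334 ≈ 896.8 Hz.
Receding: f₂ = f · v/(v + v_s) = 881 × 340/346 ≈ 865.7 Hz.
Drop: f₁ − f₂ = 2f·v·v_s/(v² − v_s²) = 2 × 881 × 340 × 6/(340² − 6²) ≈ 31.1 Hz.

31.1 Hz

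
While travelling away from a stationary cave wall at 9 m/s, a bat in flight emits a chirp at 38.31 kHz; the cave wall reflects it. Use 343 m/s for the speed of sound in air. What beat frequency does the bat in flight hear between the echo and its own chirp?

The cave wall receives the sound from a moving source: f₁ = f₀ · v/(v + v_e) = 38.31 × 343/352 ≈ 37.330 kHz.
On the return leg the bat in flight is a moving observer: f₂ = f₁ · (v − v_e)/v = 37.330 × 334/343 ≈ 36.351 kHz.
Beat against the emitted tone (with f₀ = 38310 Hz): |f₂ − f₀| = 2v_e·f₀/(v + v_e) = 2 × 9 × 38310/352 ≈ 1959 Hz.

1959 Hz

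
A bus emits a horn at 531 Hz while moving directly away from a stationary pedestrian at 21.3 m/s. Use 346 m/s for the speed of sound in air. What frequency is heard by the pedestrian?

500 Hz

Moving source, stationary observer: f' = f · v/(v + v_s) since the source is receding.
f' = 531 × 346/(346 + 21.3) = 531 × 346/367.3 ≈ 500 Hz.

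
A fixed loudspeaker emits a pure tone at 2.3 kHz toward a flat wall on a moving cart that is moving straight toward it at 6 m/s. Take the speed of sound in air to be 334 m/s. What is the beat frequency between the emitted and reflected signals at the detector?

84 Hz

At the flat wall on a moving cart (a moving observer), f₁ = f₀ · (v + u)/v = 2.3 × 340/334 ≈ 2.3413 kHz.
On reflection it acts as a source moving toward the stationary detector: f₂ = f₁ · v/(v − u) = 2.3413 × 334/328 ≈ 2.3841 kHz.
Equivalently f₂ = f₀ · (v + u)/(v − u).
Beat frequency (with f₀ = 2300 Hz): |f₂ − f₀| = 2u·f₀/(v − u) = 2 × 6 × 2300/328 ≈ 84 Hz.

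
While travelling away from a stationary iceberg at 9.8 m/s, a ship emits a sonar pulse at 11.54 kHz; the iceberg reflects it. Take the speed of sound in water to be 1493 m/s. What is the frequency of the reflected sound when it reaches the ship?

11.39 kHz

The iceberg receives the sound from a moving source: f₁ = f₀ · v/(v + v_e) = 11.54 × 1493/1502.8 ≈ 11.46 kHz.
On the return leg the ship is a moving observer: f₂ = f₁ · (v − v_e)/v = 11.46 × 1483.2/1493 ≈ 11.39 kHz.
Equivalently f₂ = f₀ · (v − v_e)/(v + v_e).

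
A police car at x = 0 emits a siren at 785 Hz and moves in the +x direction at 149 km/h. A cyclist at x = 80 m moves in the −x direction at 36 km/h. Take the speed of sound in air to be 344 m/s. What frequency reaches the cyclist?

149 km/h = 41.39 m/s; 36 km/h = 10 m/s.
The observer lies on the +x side, so the source is heading toward the observer and the observer is heading toward the source.
With source approaching and observer approaching, f' = f · (v + v_o)/(v − v_s).
f' = 785 × (344 + 10)/(344 − 41.39) = 785 × 354/302.61 ≈ 918 Hz.

918 Hz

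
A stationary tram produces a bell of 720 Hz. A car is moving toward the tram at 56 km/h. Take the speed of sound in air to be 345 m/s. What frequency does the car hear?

752 Hz

56 km/h = 15.56 m/s.
Moving observer, stationary source: f' = f · (v + v_o)/v.
f' = 720 × (345 + 15.56)/345 = 720 × 360.56/345 ≈ 752 Hz.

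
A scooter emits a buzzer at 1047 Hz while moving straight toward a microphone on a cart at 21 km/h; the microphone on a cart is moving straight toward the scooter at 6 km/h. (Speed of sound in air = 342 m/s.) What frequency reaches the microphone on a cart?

1070 Hz

21 km/h = 5.833 m/s; 6 km/h = 1.667 m/s.
With source approaching and observer approaching, f' = f · (v + v_o)/(v − v_s).
f' = 1047 × (342 + 1.667)/(342 − 5.833) = 1047 × 343.67/336.17 ≈ 1070 Hz.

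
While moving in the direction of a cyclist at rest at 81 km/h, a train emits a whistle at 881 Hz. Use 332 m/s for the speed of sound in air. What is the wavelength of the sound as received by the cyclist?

35.1 cm

81 km/h = 22.5 m/s.
Only the source moves, toward the listener, so f' = f · v/(v − v_s).
f' = 881 × 332/(332 − 22.5) ≈ 945 Hz.
λ' = v/f' = 332/945.047 ≈ 35.1 cm.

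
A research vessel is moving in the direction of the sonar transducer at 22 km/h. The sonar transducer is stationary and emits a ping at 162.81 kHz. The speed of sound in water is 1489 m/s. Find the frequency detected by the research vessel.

163.5 kHz

22 km/h = 6.111 m/s.
Moving observer, stationary source: f' = f · (v + v_o)/v.
f' = 162.81 × (1489 + 6.111)/1489 = 162.81 × 1495.1/1489 ≈ 163.5 kHz.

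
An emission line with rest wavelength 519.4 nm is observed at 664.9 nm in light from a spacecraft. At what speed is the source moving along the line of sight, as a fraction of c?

λ'/λ₀ = 1.2801 > 1 (redshift), so the source is receding.
λ'/λ₀ = √((1 + β)/(1 − β)) for a receding source ⇒ β = (r² − 1)/(r² + 1) with r = λ'/λ₀.
β = (1.6387 − 1)/(1.6387 + 1) ≈ 0.242.

0.242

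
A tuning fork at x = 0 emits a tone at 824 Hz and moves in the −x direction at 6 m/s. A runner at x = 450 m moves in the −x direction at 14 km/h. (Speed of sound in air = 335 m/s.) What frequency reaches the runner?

819 Hz

14 km/h = 3.889 m/s.
The observer lies on the +x side, so the source is heading away from the observer and the observer is heading toward the source.
General Doppler shift: f' = f · (v + v_o)/(v + v_s).
f' = 824 × (335 + 3.889)/(335 + 6) = 824 × 338.89/341 ≈ 819 Hz.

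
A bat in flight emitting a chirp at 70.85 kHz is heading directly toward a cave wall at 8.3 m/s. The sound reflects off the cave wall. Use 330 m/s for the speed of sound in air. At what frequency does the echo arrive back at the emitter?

The cave wall receives the sound from a moving source: f₁ = f₀ · v/(v − v_e) = 70.85 × 330/321.7 ≈ 72.7 kHz.
On the return leg the bat in flight is a moving observer: f₂ = f₁ · (v + v_e)/v = 72.7 × 338.3/330 ≈ 74.5 kHz.
Equivalently f₂ = f₀ · (v + v_e)/(v − v_e).

74.5 kHz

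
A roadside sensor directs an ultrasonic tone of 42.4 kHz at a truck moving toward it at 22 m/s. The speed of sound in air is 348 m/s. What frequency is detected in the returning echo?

48.1 kHz

At the truck (a moving observer), f₁ = f₀ · (v + u)/v = 42.4 × 370/348 ≈ 45.1 kHz.
On reflection it acts as a source moving toward the stationary detector: f₂ = f₁ · v/(v − u) = 45.1 × 348/326 ≈ 48.1 kHz.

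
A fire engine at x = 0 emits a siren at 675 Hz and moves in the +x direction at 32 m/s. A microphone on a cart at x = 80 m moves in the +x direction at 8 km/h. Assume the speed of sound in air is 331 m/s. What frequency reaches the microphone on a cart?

8 km/h = 2.222 m/s.
The observer lies on the +x side, so the source is heading toward the observer and the observer is heading away from the source.
General Doppler shift: f' = f · (v − v_o)/(v − v_s).
f' = 675 × (331 − 2.222)/(331 − 32) = 675 × 328.78/299 ≈ 742 Hz.

742 Hz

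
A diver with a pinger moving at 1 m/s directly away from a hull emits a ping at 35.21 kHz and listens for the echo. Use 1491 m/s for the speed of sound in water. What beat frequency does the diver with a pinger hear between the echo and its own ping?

The hull receives the sound from a moving source: f₁ = f₀ · v/(v + v_e) = 35.21 × 1491/1492 ≈ 35.1864 kHz.
On the return leg the diver with a pinger is a moving observer: f₂ = f₁ · (v − v_e)/v = 35.1864 × 1490/1491 ≈ 35.1628 kHz.
Equivalently f₂ = f₀ · (v − v_e)/(v + v_e).
Beat against the emitted tone (with f₀ = 35210 Hz): |f₂ − f₀| = 2v_e·f₀/(v + v_e) = 2 × 1 × 35210/1492 ≈ 47.2 Hz.

47.2 Hz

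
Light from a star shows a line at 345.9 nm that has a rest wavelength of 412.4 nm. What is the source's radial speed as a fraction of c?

0.174c

λ'/λ₀ = 0.8387 < 1 (blueshift), so the source is approaching.
λ'/λ₀ = √((1 − β)/(1 + β)) for an approaching source ⇒ β = (1 − r²)/(1 + r²) with r = λ'/λ₀.
β = (1 − 0.7035)/(1 + 0.7035) ≈ 0.174.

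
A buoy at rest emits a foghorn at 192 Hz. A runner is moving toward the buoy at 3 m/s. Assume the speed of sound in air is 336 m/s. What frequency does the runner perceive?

Only the observer moves, toward the source, so f' = f · (v + v_o)/v.
f' = 192 × (336 + 3)/336 = 192 × 339/336 ≈ 194 Hz.

194 Hz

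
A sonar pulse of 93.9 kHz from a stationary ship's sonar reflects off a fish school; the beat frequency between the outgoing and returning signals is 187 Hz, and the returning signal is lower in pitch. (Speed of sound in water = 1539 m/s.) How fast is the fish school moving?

1.53 m/s

Double Doppler shift off a moving reflector: f₂ = f₀ · (v + u)/(v − u) (u > 0 toward emitter).
Returning signal is lower, so f₂ = f₀ − Δf = 93900 − 187 = 93713 Hz.
Rearranging, u = v · (f₂ − f₀)/(f₂ + f₀) = 1539 × -187/187613 ≈ -1.53 m/s.
So the fish school is moving at 1.53 m/s away from the emitter.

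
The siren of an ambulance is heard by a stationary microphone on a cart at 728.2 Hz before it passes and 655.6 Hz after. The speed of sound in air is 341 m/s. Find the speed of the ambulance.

f₁/f₂ = (v + v_s)/(v − v_s), so v_s = v · (f₁ − f₂)/(f₁ + f₂).
v_s = 341 × (728.2 − 655.6)/(728.2 + 655.6) = 341 × 72.6/1383.8 ≈ 17.9 m/s.

17.9 m/s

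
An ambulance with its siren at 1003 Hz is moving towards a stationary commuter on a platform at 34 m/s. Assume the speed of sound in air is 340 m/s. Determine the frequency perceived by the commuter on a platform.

Moving source, stationary observer: f' = f · v/(v − v_s) since the source is approaching.
f' = 1003 × 340/(340 − 34) = 1003 × 340/306 ≈ 1114 Hz.

1114 Hz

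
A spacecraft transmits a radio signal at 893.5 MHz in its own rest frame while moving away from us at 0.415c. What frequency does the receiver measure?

Relativistic Doppler for frequency: f' = f₀ · √((1 − β)/(1 + β)).
f' = 893.5 × √(0.5850/1.4150) = 893.5 × 0.64298 ≈ 574.5 MHz.

574.5 MHz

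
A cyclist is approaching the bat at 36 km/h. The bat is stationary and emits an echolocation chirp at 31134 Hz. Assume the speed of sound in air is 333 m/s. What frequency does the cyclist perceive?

32069 Hz

36 km/h = 10 m/s.
Moving observer, stationary source: f' = f · (v + v_o)/v.
f' = 31134 × (333 + 10)/333 = 31134 × 343/333 ≈ 32069 Hz.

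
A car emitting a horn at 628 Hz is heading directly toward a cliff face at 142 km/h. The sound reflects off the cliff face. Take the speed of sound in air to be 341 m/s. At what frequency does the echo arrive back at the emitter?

792 Hz

142 km/h = 39.44 m/s.
The cliff face receives the sound from a moving source: f₁ = f₀ · v/(v − v_e) = 628 × 341/301.56 ≈ 710 Hz.
On the return leg the car is a moving observer: f₂ = f₁ · (v + v_e)/v = 710 × 380.44/341 ≈ 792 Hz.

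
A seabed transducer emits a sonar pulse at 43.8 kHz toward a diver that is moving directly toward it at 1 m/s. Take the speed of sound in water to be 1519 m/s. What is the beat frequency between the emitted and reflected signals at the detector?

57.7 Hz

At the diver (a moving observer), f₁ = f₀ · (v + u)/v = 43.8 × 1520/1519 ≈ 43.8288 kHz.
On reflection it acts as a source moving toward the stationary detector: f₂ = f₁ · v/(v − u) = 43.8288 × 1519/1518 ≈ 43.8577 kHz.
Beat frequency (with f₀ = 43800 Hz): |f₂ − f₀| = 2u·f₀/(v − u) = 2 × 1 × 43800/1518 ≈ 57.7 Hz.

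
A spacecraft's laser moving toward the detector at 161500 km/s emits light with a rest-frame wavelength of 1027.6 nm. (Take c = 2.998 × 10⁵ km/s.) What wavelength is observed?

β = v/c = 161500/299800 = 0.5387.
Relativistic Doppler for wavelength: λ' = λ₀ · √((1 − β)/(1 + β)).
λ' = 1027.6 × √(0.4613/1.5387) = 1027.6 × 0.54754 ≈ 562.7 nm.

562.7 nm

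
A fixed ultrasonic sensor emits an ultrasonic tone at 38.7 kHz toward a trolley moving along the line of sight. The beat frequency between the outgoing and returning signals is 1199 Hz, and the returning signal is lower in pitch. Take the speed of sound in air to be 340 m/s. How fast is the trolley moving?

5.3 m/s

Double Doppler shift off a moving reflector: f₂ = f₀ · (v + u)/(v − u) (u > 0 toward emitter).
Returning signal is lower, so f₂ = f₀ − Δf = 38700 − 1199 = 37501 Hz.
Rearranging, u = v · (f₂ − f₀)/(f₂ + f₀) = 340 × -1199/76201 ≈ -5.3 m/s.
So the trolley is moving at 5.3 m/s away from the emitter.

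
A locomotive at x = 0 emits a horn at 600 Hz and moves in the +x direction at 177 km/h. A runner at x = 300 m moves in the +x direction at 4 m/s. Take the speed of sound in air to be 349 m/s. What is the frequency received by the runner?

177 km/h = 49.17 m/s.
The observer lies on the +x side, so the source is heading toward the observer and the observer is heading away from the source.
With source approaching and observer receding, f' = f · (v − v_o)/(v − v_s).
f' = 600 × (349 − 4)/(349 − 49.17) = 600 × 345/299.83 ≈ 690 Hz.

690 Hz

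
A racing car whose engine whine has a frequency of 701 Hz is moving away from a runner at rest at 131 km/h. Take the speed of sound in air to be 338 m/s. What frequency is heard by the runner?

131 km/h = 36.39 m/s.
Only the source moves, away from the listener, so f' = f · v/(v + v_s).
f' = 701 × 338/(338 + 36.39) = 701 × 338/374.4 ≈ 633 Hz.

633 Hz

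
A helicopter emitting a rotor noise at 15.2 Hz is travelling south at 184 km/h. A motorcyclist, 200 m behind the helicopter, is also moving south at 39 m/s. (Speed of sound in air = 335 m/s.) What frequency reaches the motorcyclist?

184 km/h = 51.11 m/s.
The motorcyclist is behind, so the helicopter is moving away from it while the motorcyclist is moving toward the helicopter.
With source receding and observer approaching, f' = f · (v + v_o)/(v + v_s).
f' = 15.2 × (335 + 39)/(335 + 51.11) = 15.2 × 374/386.11 ≈ 14.7 Hz.

14.7 Hz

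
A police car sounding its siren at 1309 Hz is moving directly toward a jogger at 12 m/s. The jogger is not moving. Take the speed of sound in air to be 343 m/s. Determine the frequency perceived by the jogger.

With the source moving toward a stationary observer, f' = f · v/(v − v_s).
f' = 1309 × 343/(343 − 12) = 1309 × 343/331 ≈ 1356 Hz.

1356 Hz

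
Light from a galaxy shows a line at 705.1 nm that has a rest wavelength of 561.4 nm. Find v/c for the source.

λ'/λ₀ = 1.2560 > 1 (redshift), so the source is receding.
λ'/λ₀ = √((1 + β)/(1 − β)) for a receding source ⇒ β = (r² − 1)/(r² + 1) with r = λ'/λ₀.
β = (1.5775 − 1)/(1.5775 + 1) ≈ 0.224.

0.224c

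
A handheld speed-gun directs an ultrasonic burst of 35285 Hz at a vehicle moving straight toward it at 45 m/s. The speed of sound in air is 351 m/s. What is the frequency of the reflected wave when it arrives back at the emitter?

45663 Hz

The vehicle first receives the wave as a moving observer: f₁ = f₀ · (v + u)/v = 35285 × (351 + 45)/351 ≈ 39809 Hz.
On reflection it acts as a source moving toward the stationary detector: f₂ = f₁ · v/(v − u) = 39809 × 351/306 ≈ 45663 Hz.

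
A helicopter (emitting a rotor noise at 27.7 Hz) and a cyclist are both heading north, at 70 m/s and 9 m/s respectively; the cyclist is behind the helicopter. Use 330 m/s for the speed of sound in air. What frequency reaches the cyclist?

23.5 Hz

The cyclist is behind, so the helicopter is moving away from it while the cyclist is moving toward the helicopter.
General Doppler shift: f' = f · (v + v_o)/(v + v_s).
f' = 27.7 × (330 + 9)/(330 + 70) = 27.7 × 339/400 ≈ 23.5 Hz.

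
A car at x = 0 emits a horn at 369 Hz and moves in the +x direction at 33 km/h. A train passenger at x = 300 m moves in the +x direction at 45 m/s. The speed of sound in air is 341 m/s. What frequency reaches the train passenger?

329 Hz

33 km/h = 9.167 m/s.
The observer lies on the +x side, so the source is heading toward the observer and the observer is heading away from the source.
General Doppler shift: f' = f · (v − v_o)/(v − v_s).
f' = 369 × (341 − 45)/(341 − 9.167) = 369 × 296/331.83 ≈ 329 Hz.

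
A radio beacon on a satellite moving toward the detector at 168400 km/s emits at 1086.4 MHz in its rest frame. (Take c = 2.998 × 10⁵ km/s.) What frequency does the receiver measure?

2050.7 MHz

β = v/c = 168400/299800 = 0.5617.
Relativistic Doppler for frequency: f' = f₀ · √((1 + β)/(1 − β)).
f' = 1086.4 × √(1.5617/0.4383) = 1086.4 × 1.88764 ≈ 2050.7 MHz.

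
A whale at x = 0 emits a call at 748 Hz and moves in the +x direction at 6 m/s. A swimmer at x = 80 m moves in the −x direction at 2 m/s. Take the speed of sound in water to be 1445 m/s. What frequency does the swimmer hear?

752 Hz

The observer lies on the +x side, so the source is heading toward the observer and the observer is heading toward the source.
Both move, so f' = f · (v + v_o)/(v − v_s).
f' = 748 × (1445 + 2)/(1445 − 6) = 748 × 1447/1439 ≈ 752 Hz.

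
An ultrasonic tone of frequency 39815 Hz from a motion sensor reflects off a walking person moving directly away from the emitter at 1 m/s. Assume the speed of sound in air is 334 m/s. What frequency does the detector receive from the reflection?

39577 Hz

The walking person first receives the wave as a moving observer: f₁ = f₀ · (v − u)/v = 39815 × (334 − 1)/334 ≈ 39696 Hz.
The reflection then acts as a moving source: f₂ = f₁ · v/(v + u) ≈ 39577 Hz.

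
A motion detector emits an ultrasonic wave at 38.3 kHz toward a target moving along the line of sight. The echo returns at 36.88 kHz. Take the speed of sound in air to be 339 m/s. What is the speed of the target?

6.4 m/s

Double Doppler shift off a moving reflector: f₂ = f₀ · (v + u)/(v − u) (u > 0 toward emitter).
Rearranging, u = v · (f₂ − f₀)/(f₂ + f₀) = 339 × -1.42/75.18 ≈ -6.4 m/s.
So the target is moving at 6.4 m/s away from the emitter.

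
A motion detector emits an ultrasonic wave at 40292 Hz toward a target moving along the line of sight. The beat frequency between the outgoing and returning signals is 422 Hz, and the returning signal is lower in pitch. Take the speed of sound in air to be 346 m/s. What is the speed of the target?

1.82 m/s

Double Doppler shift off a moving reflector: f₂ = f₀ · (v + u)/(v − u) (u > 0 toward emitter).
Returning signal is lower, so f₂ = f₀ − Δf = 40292 − 422 = 39870 Hz.
Rearranging, u = v · (f₂ − f₀)/(f₂ + f₀) = 346 × -422/80162 ≈ -1.82 m/s.
So the target is moving at 1.82 m/s away from the emitter.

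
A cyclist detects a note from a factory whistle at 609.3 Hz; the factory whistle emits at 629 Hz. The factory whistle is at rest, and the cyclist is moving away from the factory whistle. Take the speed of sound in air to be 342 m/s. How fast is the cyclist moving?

f' = f · (v − v_o)/v ⇒ v_o = v · |f'/f − 1|.
v_o = 342 × |609.3/629 − 1| = 342 × 0.03132 ≈ 10.7 m/s.

10.7 m/s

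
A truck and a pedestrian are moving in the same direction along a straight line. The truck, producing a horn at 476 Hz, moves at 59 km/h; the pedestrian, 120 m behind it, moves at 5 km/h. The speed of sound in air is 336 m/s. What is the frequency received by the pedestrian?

456 Hz

59 km/h = 16.39 m/s; 5 km/h = 1.389 m/s.
The pedestrian is behind, so the truck is moving away from it while the pedestrian is moving toward the truck.
General Doppler shift: f' = f · (v + v_o)/(v + v_s).
f' = 476 × (336 + 1.389)/(336 + 16.39) = 476 × 337.39/352.39 ≈ 456 Hz.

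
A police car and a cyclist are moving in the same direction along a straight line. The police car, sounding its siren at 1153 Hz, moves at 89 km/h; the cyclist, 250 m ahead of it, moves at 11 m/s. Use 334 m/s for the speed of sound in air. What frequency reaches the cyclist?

1204 Hz

89 km/h = 24.72 m/s.
The cyclist is ahead, so the police car is moving toward it while the cyclist is moving away from the police car.
Both move, so f' = f · (v − v_o)/(v − v_s).
f' = 1153 × (334 − 11)/(334 − 24.72) = 1153 × 323/309.28 ≈ 1204 Hz.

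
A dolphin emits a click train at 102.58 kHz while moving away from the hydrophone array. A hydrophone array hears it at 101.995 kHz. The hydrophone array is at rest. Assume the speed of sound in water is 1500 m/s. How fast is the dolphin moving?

8.6 m/s

f' = f · v/(v + v_s) ⇒ v_s = v · |1 − f/f'|.
v_s = 1500 × |1 − 102.58/101.995| = 1500 × 0.005736 ≈ 8.6 m/s.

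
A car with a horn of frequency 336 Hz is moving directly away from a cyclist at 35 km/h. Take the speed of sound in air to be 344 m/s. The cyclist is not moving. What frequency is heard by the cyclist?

327 Hz

35 km/h = 9.722 m/s.
With the source moving away from a stationary observer, f' = f · v/(v + v_s).
f' = 336 × 344/(344 + 9.722) = 336 × 344/353.7 ≈ 327 Hz.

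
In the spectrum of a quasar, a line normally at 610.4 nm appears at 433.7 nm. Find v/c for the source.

0.329c

λ'/λ₀ = 0.7105 < 1 (blueshift), so the source is approaching.
λ'/λ₀ = √((1 − β)/(1 + β)) for an approaching source ⇒ β = (1 − r²)/(1 + r²) with r = λ'/λ₀.
β = (1 − 0.5048)/(1 + 0.5048) ≈ 0.329.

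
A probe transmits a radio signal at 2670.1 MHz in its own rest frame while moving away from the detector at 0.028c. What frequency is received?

2596.4 MHz

Relativistic Doppler for frequency: f' = f₀ · √((1 − β)/(1 + β)).
f' = 2670.1 × √(0.9720/1.0280) = 2670.1 × 0.97238 ≈ 2596.4 MHz.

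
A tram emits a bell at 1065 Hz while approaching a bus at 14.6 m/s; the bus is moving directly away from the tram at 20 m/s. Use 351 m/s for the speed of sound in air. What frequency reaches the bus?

Both move, so f' = f · (v − v_o)/(v − v_s).
f' = 1065 × (351 − 20)/(351 − 14.6) = 1065 × 331/336.4 ≈ 1048 Hz.

1048 Hz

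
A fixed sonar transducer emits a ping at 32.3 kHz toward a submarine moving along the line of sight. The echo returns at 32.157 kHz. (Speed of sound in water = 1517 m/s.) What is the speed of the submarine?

Double Doppler shift off a moving reflector: f₂ = f₀ · (v + u)/(v − u) (u > 0 toward emitter).
Rearranging, u = v · (f₂ − f₀)/(f₂ + f₀) = 1517 × -0.143/64.457 ≈ -3.4 m/s.
So the submarine is moving at 3.4 m/s away from the emitter.

3.4 m/s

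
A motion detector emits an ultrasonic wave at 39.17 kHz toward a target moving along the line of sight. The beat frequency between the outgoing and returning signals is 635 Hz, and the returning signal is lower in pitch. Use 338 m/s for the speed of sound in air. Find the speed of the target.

Double Doppler shift off a moving reflector: f₂ = f₀ · (v + u)/(v − u) (u > 0 toward emitter).
Returning signal is lower, so f₂ = f₀ − Δf = 39170 − 635 = 38535 Hz.
Rearranging, u = v · (f₂ − f₀)/(f₂ + f₀) = 338 × -635/77705 ≈ -2.76 m/s.
So the target is moving at 2.76 m/s away from the emitter.

2.76 m/s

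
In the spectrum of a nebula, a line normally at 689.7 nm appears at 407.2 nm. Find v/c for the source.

λ'/λ₀ = 0.5904 < 1 (blueshift), so the source is approaching.
λ'/λ₀ = √((1 − β)/(1 + β)) for an approaching source ⇒ β = (1 − r²)/(1 + r²) with r = λ'/λ₀.
β = (1 − 0.3486)/(1 + 0.3486) ≈ 0.483.

0.483c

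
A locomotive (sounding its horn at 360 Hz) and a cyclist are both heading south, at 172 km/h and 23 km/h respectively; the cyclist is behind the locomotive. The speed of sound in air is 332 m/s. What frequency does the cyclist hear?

172 km/h = 47.78 m/s; 23 km/h = 6.389 m/s.
The cyclist is behind, so the locomotive is moving away from it while the cyclist is moving toward the locomotive.
With source receding and observer approaching, f' = f · (v + v_o)/(v + v_s).
f' = 360 × (332 + 6.389)/(332 + 47.78) = 360 × 338.39/379.78 ≈ 321 Hz.

321 Hz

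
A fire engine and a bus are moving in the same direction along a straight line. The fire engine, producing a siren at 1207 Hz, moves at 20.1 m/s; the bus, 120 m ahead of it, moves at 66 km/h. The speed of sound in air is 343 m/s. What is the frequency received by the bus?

66 km/h = 18.33 m/s.
The bus is ahead, so the fire engine is moving toward it while the bus is moving away from the fire engine.
With source approaching and observer receding, f' = f · (v − v_o)/(v − v_s).
f' = 1207 × (343 − 18.33)/(343 − 20.1) = 1207 × 324.67/322.9 ≈ 1214 Hz.

1214 Hz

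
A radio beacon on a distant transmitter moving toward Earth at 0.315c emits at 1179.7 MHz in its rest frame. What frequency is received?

1634.5 MHz

Relativistic Doppler for frequency: f' = f₀ · √((1 + β)/(1 − β)).
f' = 1179.7 × √(1.3150/0.6850) = 1179.7 × 1.38554 ≈ 1634.5 MHz.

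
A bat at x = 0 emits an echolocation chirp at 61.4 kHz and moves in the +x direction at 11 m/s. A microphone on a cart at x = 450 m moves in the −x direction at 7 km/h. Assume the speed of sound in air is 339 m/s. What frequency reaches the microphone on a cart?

7 km/h = 1.944 m/s.
The observer lies on the +x side, so the source is heading toward the observer and the observer is heading toward the source.
Both move, so f' = f · (v + v_o)/(v − v_s).
f' = 61.4 × (339 + 1.944)/(339 − 11) = 61.4 × 340.94/328 ≈ 63.8 kHz.

63.8 kHz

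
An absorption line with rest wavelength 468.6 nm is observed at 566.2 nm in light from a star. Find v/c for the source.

λ'/λ₀ = 1.2083 > 1 (redshift), so the source is receding.
λ'/λ₀ = √((1 + β)/(1 − β)) for a receding source ⇒ β = (r² − 1)/(r² + 1) with r = λ'/λ₀.
β = (1.4599 − 1)/(1.4599 + 1) ≈ 0.187.

0.187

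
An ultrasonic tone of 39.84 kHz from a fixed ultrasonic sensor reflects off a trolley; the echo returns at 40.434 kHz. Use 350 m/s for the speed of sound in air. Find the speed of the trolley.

2.59 m/s

Double Doppler shift off a moving reflector: f₂ = f₀ · (v + u)/(v − u) (u > 0 toward emitter).
Rearranging, u = v · (f₂ − f₀)/(f₂ + f₀) = 350 × 0.594/80.274 ≈ 2.59 m/s.
So the trolley is moving at 2.59 m/s toward the emitter.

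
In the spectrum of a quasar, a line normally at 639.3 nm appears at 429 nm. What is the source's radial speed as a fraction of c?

λ'/λ₀ = 0.6710 < 1 (blueshift), so the source is approaching.
λ'/λ₀ = √((1 − β)/(1 + β)) for an approaching source ⇒ β = (1 − r²)/(1 + r²) with r = λ'/λ₀.
β = (1 − 0.4503)/(1 + 0.4503) ≈ 0.379.

0.379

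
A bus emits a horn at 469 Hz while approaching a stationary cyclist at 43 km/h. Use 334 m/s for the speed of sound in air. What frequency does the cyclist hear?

43 km/h = 11.94 m/s.
With the source moving toward a stationary observer, f' = f · v/(v − v_s).
f' = 469 × 334/(334 − 11.94) = 469 × 334/322.1 ≈ 486 Hz.

486 Hz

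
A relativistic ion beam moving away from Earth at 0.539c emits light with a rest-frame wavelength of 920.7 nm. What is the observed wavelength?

1682.2 nm

Relativistic Doppler for wavelength: λ' = λ₀ · √((1 + β)/(1 − β)).
λ' = 920.7 × √(1.5390/0.4610) = 920.7 × 1.82713 ≈ 1682.2 nm.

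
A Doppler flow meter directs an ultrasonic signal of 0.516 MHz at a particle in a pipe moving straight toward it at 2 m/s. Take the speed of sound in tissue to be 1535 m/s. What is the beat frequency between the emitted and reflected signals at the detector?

The particle in a pipe first receives the wave as a moving observer: f₁ = f₀ · (v + u)/v = 0.516 × (1535 + 2)/1535 ≈ 0.516672 MHz.
The reflection then acts as a moving source: f₂ = f₁ · v/(v − u) ≈ 0.517346 MHz.
Beat frequency (with f₀ = 516000 Hz): |f₂ − f₀| = 2u·f₀/(v − u) = 2 × 2 × 516000/1533 ≈ 1346 Hz.

1346 Hz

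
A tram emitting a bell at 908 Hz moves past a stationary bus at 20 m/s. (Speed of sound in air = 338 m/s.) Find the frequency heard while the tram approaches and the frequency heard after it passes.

Approaching: f₁ = f · v/(v − v_s) = 908 × 338/318 ≈ 965 Hz.
Receding: f₂ = f · v/(v + v_s) = 908 × 338/358 ≈ 857 Hz.

965 Hz approaching; 857 Hz receding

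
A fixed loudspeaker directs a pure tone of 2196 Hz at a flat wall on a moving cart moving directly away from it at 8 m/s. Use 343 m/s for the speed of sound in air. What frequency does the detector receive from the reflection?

2096 Hz

The flat wall on a moving cart first receives the wave as a moving observer: f₁ = f₀ · (v − u)/v = 2196 × (343 − 8)/343 ≈ 2145 Hz.
On reflection it acts as a source moving away from the stationary detector: f₂ = f₁ · v/(v + u) = 2145 × 343/351 ≈ 2096 Hz.
Equivalently f₂ = f₀ · (v − u)/(v + u).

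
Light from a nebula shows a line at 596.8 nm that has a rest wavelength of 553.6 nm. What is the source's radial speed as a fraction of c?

0.075c

λ'/λ₀ = 1.0780 > 1 (redshift), so the source is receding.
λ'/λ₀ = √((1 + β)/(1 − β)) for a receding source ⇒ β = (r² − 1)/(r² + 1) with r = λ'/λ₀.
β = (1.1622 − 1)/(1.1622 + 1) ≈ 0.075.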